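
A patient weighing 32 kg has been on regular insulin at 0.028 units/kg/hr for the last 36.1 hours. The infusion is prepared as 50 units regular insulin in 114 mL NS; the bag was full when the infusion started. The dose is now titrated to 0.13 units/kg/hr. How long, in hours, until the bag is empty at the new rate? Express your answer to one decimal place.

4.2 hours

Initial rate:
Dose = 0.028 units/kg/hr × 32 kg = 0.896 units/hr
Concentration = 50 units ÷ 114 mL = 0.4385965 units/mL
Rate = 0.896 units/hr ÷ 0.4385965 units/mL = 2.04288 mL/hr
Volume infused so far = 2.04288 mL/hr × 36.1 hr = 73.74797 mL
Volume remaining = 114 − 73.74797 = 40.25203 mL
New rate:
Dose = 0.13 units/kg/hr × 32 kg = 4.16 units/hr
Rate = 4.16 units/hr ÷ 0.4385965 units/mL = 9.4848 mL/hr
Time remaining = 40.25203 mL ÷ 9.4848 mL/hr = 4.243846 hr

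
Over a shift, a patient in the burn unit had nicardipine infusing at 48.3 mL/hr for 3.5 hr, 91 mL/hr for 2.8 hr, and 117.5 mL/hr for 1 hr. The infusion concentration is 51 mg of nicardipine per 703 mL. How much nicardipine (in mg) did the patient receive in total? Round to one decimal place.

Concentration = 51 mg ÷ 703 mL = 0.07254623 mg/mL
Stage 1: 48.3 mL/hr × 3.5 hr = 169.05 mL → 169.05 mL × 0.07254623 mg/mL = 12.26394 mg
Stage 2: 91 mL/hr × 2.8 hr = 254.8 mL → 254.8 mL × 0.07254623 mg/mL = 18.48478 mg
Stage 3: 117.5 mL/hr × 1 hr = 117.5 mL → 117.5 mL × 0.07254623 mg/mL = 8.524182 mg
Total = 12.26394 + 18.48478 + 8.524182 = 39.2729 mg

39.3 mg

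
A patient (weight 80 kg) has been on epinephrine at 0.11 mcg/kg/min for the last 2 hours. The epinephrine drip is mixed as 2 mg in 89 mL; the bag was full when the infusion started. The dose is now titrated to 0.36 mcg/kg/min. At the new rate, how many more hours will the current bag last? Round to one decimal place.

Initial rate:
Dose = 0.11 mcg/kg/min × 80 kg = 8.8 mcg/min
8.8 mcg/min × 60 min/hr = 528 mcg/hr
Concentration = 2 mg ÷ 89 mL = 0.02247191 mg/mL = 22.47191 mcg/mL
Rate = 528 mcg/hr ÷ 22.47191 mcg/mL = 23.496 mL/hr
Volume infused so far = 23.496 mL/hr × 2 hr = 46.992 mL
Volume remaining = 89 − 46.992 = 42.008 mL
New rate:
Dose = 0.36 mcg/kg/min × 80 kg = 28.8 mcg/min
28.8 mcg/min × 60 min/hr = 1728 mcg/hr
Rate = 1728 mcg/hr ÷ 22.47191 mcg/mL = 76.896 mL/hr
Time remaining = 42.008 mL ÷ 76.896 mL/hr = 0.5462963 hr

0.5 hours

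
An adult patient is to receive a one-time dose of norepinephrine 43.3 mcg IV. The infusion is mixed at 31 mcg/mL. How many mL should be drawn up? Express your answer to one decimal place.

Volume = 43.3 mcg ÷ 31 mcg/mL = 1.396774 mL

1.4 mL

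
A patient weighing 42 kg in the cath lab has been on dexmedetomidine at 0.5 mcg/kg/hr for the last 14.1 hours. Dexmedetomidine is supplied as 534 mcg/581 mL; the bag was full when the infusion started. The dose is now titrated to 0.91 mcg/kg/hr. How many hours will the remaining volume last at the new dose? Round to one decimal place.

6.2 hours

Initial rate:
Dose = 0.5 mcg/kg/hr × 42 kg = 21 mcg/hr
Concentration = 534 mcg ÷ 581 mL = 0.919105 mcg/mL
Rate = 21 mcg/hr ÷ 0.919105 mcg/mL = 22.84831 mL/hr
Volume infused so far = 22.84831 mL/hr × 14.1 hr = 322.1612 mL
Volume remaining = 581 − 322.1612 = 258.8388 mL
New rate:
Dose = 0.91 mcg/kg/hr × 42 kg = 38.22 mcg/hr
Rate = 38.22 mcg/hr ÷ 0.919105 mcg/mL = 41.58393 mL/hr
Time remaining = 258.8388 mL ÷ 41.58393 mL/hr = 6.22449 hr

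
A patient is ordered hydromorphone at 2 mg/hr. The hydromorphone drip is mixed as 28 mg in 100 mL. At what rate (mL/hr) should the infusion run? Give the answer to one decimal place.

7.1 mL/hr

Concentration = 28 mg ÷ 100 mL = 0.28 mg/mL
Rate = 2 mg/hr ÷ 0.28 mg/mL = 7.142857 mL/hr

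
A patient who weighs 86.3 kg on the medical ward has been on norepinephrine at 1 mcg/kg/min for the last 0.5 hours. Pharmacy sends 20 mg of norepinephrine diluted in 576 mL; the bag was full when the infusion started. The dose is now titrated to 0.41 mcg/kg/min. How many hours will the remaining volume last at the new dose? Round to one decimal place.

Initial rate:
Dose = 1 mcg/kg/min × 86.3 kg = 86.3 mcg/min
86.3 mcg/min × 60 min/hr = 5178 mcg/hr
Concentration = 20 mg ÷ 576 mL = 0.03472222 mg/mL = 34.72222 mcg/mL
Rate = 5178 mcg/hr ÷ 34.72222 mcg/mL = 149.1264 mL/hr
Volume infused so far = 149.1264 mL/hr × 0.5 hr = 74.5632 mL
Volume remaining = 576 − 74.5632 = 501.4368 mL
New rate:
Dose = 0.41 mcg/kg/min × 86.3 kg = 35.383 mcg/min
35.383 mcg/min × 60 min/hr = 2122.98 mcg/hr
Rate = 2122.98 mcg/hr ÷ 34.72222 mcg/mL = 61.14182 mL/hr
Time remaining = 501.4368 mL ÷ 61.14182 mL/hr = 8.201208 hr

8.2 hours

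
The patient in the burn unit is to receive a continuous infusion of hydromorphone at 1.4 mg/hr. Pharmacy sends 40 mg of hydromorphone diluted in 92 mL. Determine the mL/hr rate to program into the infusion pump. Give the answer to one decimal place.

Concentration = 40 mg ÷ 92 mL = 0.4347826 mg/mL
Rate = 1.4 mg/hr ÷ 0.4347826 mg/mL = 3.22 mL/hr

3.2 mL/hr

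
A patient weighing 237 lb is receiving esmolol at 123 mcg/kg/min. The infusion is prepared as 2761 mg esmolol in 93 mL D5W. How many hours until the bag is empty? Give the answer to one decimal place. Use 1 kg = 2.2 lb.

3.5 hours

Weight = 237 lb ÷ 2.2 lb/kg = 107.7273 kg
Dose = 123 mcg/kg/min × 107.7273 kg = 13250.45 mcg/min
13250.45 mcg/min × 60 min/hr = 795027.3 mcg/hr
Concentration = 2761 mg ÷ 93 mL = 29.68817 mg/mL = 29688.17 mcg/mL
Rate = 795027.3 mcg/hr ÷ 29688.17 mcg/mL = 26.77926 mL/hr
Duration = 93 mL ÷ 26.77926 mL/hr = 3.472837 hr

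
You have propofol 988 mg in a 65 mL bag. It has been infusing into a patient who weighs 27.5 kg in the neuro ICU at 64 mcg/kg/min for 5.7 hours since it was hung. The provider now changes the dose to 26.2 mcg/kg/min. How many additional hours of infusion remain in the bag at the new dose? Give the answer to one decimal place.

8.9 hours

Initial rate:
Dose = 64 mcg/kg/min × 27.5 kg = 1760 mcg/min
1760 mcg/min × 60 min/hr = 105600 mcg/hr
Concentration = 988 mg ÷ 65 mL = 15.2 mg/mL = 15200 mcg/mL
Rate = 105600 mcg/hr ÷ 15200 mcg/mL = 6.947368 mL/hr
Volume infused so far = 6.947368 mL/hr × 5.7 hr = 39.6 mL
Volume remaining = 65 − 39.6 = 25.4 mL
New rate:
Dose = 26.2 mcg/kg/min × 27.5 kg = 720.5 mcg/min
720.5 mcg/min × 60 min/hr = 43230 mcg/hr
Rate = 43230 mcg/hr ÷ 15200 mcg/mL = 2.844079 mL/hr
Time remaining = 25.4 mL ÷ 2.844079 mL/hr = 8.930835 hr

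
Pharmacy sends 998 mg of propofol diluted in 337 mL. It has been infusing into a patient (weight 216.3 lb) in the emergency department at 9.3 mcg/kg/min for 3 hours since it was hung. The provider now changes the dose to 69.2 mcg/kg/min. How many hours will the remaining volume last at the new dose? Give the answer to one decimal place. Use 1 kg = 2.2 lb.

Initial rate:
Weight = 216.3 lb ÷ 2.2 lb/kg = 98.31818 kg
Dose = 9.3 mcg/kg/min × 98.31818 kg = 914.3591 mcg/min
914.3591 mcg/min × 60 min/hr = 54861.55 mcg/hr
Concentration = 998 mg ÷ 337 mL = 2.961424 mg/mL = 2961.424 mcg/mL
Rate = 54861.55 mcg/hr ÷ 2961.424 mcg/mL = 18.52539 mL/hr
Volume infused so far = 18.52539 mL/hr × 3 hr = 55.57617 mL
Volume remaining = 337 − 55.57617 = 281.4238 mL
New rate:
Dose = 69.2 mcg/kg/min × 98.31818 kg = 6803.618 mcg/min
6803.618 mcg/min × 60 min/hr = 408217.1 mcg/hr
Rate = 408217.1 mcg/hr ÷ 2961.424 mcg/mL = 137.8448 mL/hr
Time remaining = 281.4238 mL ÷ 137.8448 mL/hr = 2.041598 hr

2.0 hours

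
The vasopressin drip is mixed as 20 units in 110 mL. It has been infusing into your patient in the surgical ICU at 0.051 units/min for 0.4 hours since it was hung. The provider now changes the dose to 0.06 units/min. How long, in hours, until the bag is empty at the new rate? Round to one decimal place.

5.2 hours

Initial rate:
0.051 units/min × 60 min/hr = 3.06 units/hr
Concentration = 20 units ÷ 110 mL = 0.1818182 units/mL
Rate = 3.06 units/hr ÷ 0.1818182 units/mL = 16.83 mL/hr
Volume infused so far = 16.83 mL/hr × 0.4 hr = 6.732 mL
Volume remaining = 110 − 6.732 = 103.268 mL
New rate:
0.06 units/min × 60 min/hr = 3.6 units/hr
Rate = 3.6 units/hr ÷ 0.1818182 units/mL = 19.8 mL/hr
Time remaining = 103.268 mL ÷ 19.8 mL/hr = 5.215556 hr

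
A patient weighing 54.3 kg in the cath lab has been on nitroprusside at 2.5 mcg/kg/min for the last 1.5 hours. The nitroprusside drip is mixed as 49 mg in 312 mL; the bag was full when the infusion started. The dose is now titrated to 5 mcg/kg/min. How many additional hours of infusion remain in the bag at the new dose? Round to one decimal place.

Initial rate:
Dose = 2.5 mcg/kg/min × 54.3 kg = 135.75 mcg/min
135.75 mcg/min × 60 min/hr = 8145 mcg/hr
Concentration = 49 mg ÷ 312 mL = 0.1570513 mg/mL = 157.0513 mcg/mL
Rate = 8145 mcg/hr ÷ 157.0513 mcg/mL = 51.86204 mL/hr
Volume infused so far = 51.86204 mL/hr × 1.5 hr = 77.79306 mL
Volume remaining = 312 − 77.79306 = 234.2069 mL
New rate:
Dose = 5 mcg/kg/min × 54.3 kg = 271.5 mcg/min
271.5 mcg/min × 60 min/hr = 16290 mcg/hr
Rate = 16290 mcg/hr ÷ 157.0513 mcg/mL = 103.7241 mL/hr
Time remaining = 234.2069 mL ÷ 103.7241 mL/hr = 2.25798 hr

2.3 hours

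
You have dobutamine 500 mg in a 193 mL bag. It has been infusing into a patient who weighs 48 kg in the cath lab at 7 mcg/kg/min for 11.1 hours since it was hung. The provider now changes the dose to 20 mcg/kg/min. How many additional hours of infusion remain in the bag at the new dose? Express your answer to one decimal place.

Initial rate:
Dose = 7 mcg/kg/min × 48 kg = 336 mcg/min
336 mcg/min × 60 min/hr = 20160 mcg/hr
Concentration = 500 mg ÷ 193 mL = 2.590674 mg/mL = 2590.674 mcg/mL
Rate = 20160 mcg/hr ÷ 2590.674 mcg/mL = 7.78176 mL/hr
Volume infused so far = 7.78176 mL/hr × 11.1 hr = 86.37754 mL
Volume remaining = 193 − 86.37754 = 106.6225 mL
New rate:
Dose = 20 mcg/kg/min × 48 kg = 960 mcg/min
960 mcg/min × 60 min/hr = 57600 mcg/hr
Rate = 57600 mcg/hr ÷ 2590.674 mcg/mL = 22.2336 mL/hr
Time remaining = 106.6225 mL ÷ 22.2336 mL/hr = 4.795556 hr

4.8 hours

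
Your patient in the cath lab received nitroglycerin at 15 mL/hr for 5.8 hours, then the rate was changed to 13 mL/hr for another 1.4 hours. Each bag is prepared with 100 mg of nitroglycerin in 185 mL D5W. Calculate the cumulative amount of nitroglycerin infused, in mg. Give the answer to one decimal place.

Concentration = 100 mg ÷ 185 mL = 0.5405405 mg/mL
Stage 1: 15 mL/hr × 5.8 hr = 87 mL → 87 mL × 0.5405405 mg/mL = 47.02703 mg
Stage 2: 13 mL/hr × 1.4 hr = 18.2 mL → 18.2 mL × 0.5405405 mg/mL = 9.837838 mg
Total = 47.02703 + 9.837838 = 56.86486 mg

56.9 mg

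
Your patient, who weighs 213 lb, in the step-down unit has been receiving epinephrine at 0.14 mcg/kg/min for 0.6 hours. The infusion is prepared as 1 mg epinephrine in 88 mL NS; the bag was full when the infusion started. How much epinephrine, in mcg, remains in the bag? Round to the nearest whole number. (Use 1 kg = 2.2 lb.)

512 mcg

Weight = 213 lb ÷ 2.2 lb/kg = 96.81818 kg
Dose = 0.14 mcg/kg/min × 96.81818 kg = 13.55455 mcg/min
13.55455 mcg/min × 60 min/hr = 813.2727 mcg/hr
Concentration = 1 mg ÷ 88 mL = 0.01136364 mg/mL = 11.36364 mcg/mL
Rate = 813.2727 mcg/hr ÷ 11.36364 mcg/mL = 71.568 mL/hr
Volume infused = 71.568 mL/hr × 0.6 hr = 42.9408 mL
Volume remaining = 88 − 42.9408 = 45.0592 mL
Drug remaining = 45.0592 mL × 11.36364 mcg/mL = 512.0364 mcg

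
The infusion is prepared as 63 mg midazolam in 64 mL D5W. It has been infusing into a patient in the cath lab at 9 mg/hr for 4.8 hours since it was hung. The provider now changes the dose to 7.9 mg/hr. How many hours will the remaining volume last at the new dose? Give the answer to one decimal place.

2.5 hours

Initial rate:
Concentration = 63 mg ÷ 64 mL = 0.984375 mg/mL
Rate = 9 mg/hr ÷ 0.984375 mg/mL = 9.142857 mL/hr
Volume infused so far = 9.142857 mL/hr × 4.8 hr = 43.88571 mL
Volume remaining = 64 − 43.88571 = 20.11429 mL
New rate:
Rate = 7.9 mg/hr ÷ 0.984375 mg/mL = 8.025397 mL/hr
Time remaining = 20.11429 mL ÷ 8.025397 mL/hr = 2.506329 hr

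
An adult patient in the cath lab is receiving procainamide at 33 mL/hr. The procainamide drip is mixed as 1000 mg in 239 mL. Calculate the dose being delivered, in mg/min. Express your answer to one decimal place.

Concentration = 1000 mg ÷ 239 mL = 4.1841 mg/mL
Drug rate = 33 mL/hr × 4.1841 mg/mL = 138.0753 mg/hr
138.0753 mg/hr ÷ 60 min/hr = 2.301255 mg/min

2.3 mg/min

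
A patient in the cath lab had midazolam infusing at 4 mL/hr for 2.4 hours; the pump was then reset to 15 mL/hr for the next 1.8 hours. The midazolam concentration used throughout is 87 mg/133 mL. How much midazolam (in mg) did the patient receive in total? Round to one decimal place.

Concentration = 87 mg ÷ 133 mL = 0.6541353 mg/mL
Stage 1: 4 mL/hr × 2.4 hr = 9.6 mL → 9.6 mL × 0.6541353 mg/mL = 6.279699 mg
Stage 2: 15 mL/hr × 1.8 hr = 27 mL → 27 mL × 0.6541353 mg/mL = 17.66165 mg
Total = 6.279699 + 17.66165 = 23.94135 mg

23.9 mg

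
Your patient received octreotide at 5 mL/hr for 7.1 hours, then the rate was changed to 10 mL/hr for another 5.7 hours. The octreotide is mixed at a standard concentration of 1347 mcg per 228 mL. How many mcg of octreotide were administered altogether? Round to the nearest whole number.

546 mcg

Concentration = 1347 mcg ÷ 228 mL = 5.907895 mcg/mL
Stage 1: 5 mL/hr × 7.1 hr = 35.5 mL → 35.5 mL × 5.907895 mcg/mL = 209.7303 mcg
Stage 2: 10 mL/hr × 5.7 hr = 57 mL → 57 mL × 5.907895 mcg/mL = 336.75 mcg
Total = 209.7303 + 336.75 = 546.4803 mcg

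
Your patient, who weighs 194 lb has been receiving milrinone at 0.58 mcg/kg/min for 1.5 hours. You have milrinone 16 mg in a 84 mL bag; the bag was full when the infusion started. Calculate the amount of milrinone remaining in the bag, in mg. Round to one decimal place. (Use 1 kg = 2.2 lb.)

11.4 mg

Weight = 194 lb ÷ 2.2 lb/kg = 88.18182 kg
Dose = 0.58 mcg/kg/min × 88.18182 kg = 51.14545 mcg/min
51.14545 mcg/min × 60 min/hr = 3068.727 mcg/hr
Concentration = 16 mg ÷ 84 mL = 0.1904762 mg/mL = 190.4762 mcg/mL
Rate = 3068.727 mcg/hr ÷ 190.4762 mcg/mL = 16.11082 mL/hr
Volume infused = 16.11082 mL/hr × 1.5 hr = 24.16623 mL
Volume remaining = 84 − 24.16623 = 59.83377 mL
Drug remaining = 59.83377 mL × 190.4762 mcg/mL = 11396.91 mcg = 11.39691 mg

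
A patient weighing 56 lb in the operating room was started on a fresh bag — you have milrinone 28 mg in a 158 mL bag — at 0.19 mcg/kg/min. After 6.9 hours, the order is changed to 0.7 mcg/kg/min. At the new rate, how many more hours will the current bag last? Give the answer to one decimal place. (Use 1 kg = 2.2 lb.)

Initial rate:
Weight = 56 lb ÷ 2.2 lb/kg = 25.45455 kg
Dose = 0.19 mcg/kg/min × 25.45455 kg = 4.836364 mcg/min
4.836364 mcg/min × 60 min/hr = 290.1818 mcg/hr
Concentration = 28 mg ÷ 158 mL = 0.1772152 mg/mL = 177.2152 mcg/mL
Rate = 290.1818 mcg/hr ÷ 177.2152 mcg/mL = 1.637455 mL/hr
Volume infused so far = 1.637455 mL/hr × 6.9 hr = 11.29844 mL
Volume remaining = 158 − 11.29844 = 146.7016 mL
New rate:
Dose = 0.7 mcg/kg/min × 25.45455 kg = 17.81818 mcg/min
17.81818 mcg/min × 60 min/hr = 1069.091 mcg/hr
Rate = 1069.091 mcg/hr ÷ 177.2152 mcg/mL = 6.032727 mL/hr
Time remaining = 146.7016 mL ÷ 6.032727 mL/hr = 24.31762 hr

24.3 hours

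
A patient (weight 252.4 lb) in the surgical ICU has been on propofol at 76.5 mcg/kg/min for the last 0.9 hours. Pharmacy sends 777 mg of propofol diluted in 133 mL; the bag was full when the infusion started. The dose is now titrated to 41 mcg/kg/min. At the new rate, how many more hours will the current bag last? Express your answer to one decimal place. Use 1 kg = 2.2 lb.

Initial rate:
Weight = 252.4 lb ÷ 2.2 lb/kg = 114.7273 kg
Dose = 76.5 mcg/kg/min × 114.7273 kg = 8776.636 mcg/min
8776.636 mcg/min × 60 min/hr = 526598.2 mcg/hr
Concentration = 777 mg ÷ 133 mL = 5.842105 mg/mL = 5842.105 mcg/mL
Rate = 526598.2 mcg/hr ÷ 5842.105 mcg/mL = 90.13843 mL/hr
Volume infused so far = 90.13843 mL/hr × 0.9 hr = 81.12458 mL
Volume remaining = 133 − 81.12458 = 51.87542 mL
New rate:
Dose = 41 mcg/kg/min × 114.7273 kg = 4703.818 mcg/min
4703.818 mcg/min × 60 min/hr = 282229.1 mcg/hr
Rate = 282229.1 mcg/hr ÷ 5842.105 mcg/mL = 48.30948 mL/hr
Time remaining = 51.87542 mL ÷ 48.30948 mL/hr = 1.073814 hr

1.1 hours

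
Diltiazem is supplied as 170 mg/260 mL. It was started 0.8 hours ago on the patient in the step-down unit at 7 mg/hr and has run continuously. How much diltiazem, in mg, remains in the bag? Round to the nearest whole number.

Concentration = 170 mg ÷ 260 mL = 0.6538462 mg/mL
Rate = 7 mg/hr ÷ 0.6538462 mg/mL = 10.70588 mL/hr
Volume infused = 10.70588 mL/hr × 0.8 hr = 8.564706 mL
Volume remaining = 260 − 8.564706 = 251.4353 mL
Drug remaining = 251.4353 mL × 0.6538462 mg/mL = 164.4 mg

164 mg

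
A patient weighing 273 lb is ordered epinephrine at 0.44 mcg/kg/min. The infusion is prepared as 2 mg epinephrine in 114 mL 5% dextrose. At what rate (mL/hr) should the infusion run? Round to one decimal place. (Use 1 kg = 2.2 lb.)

Weight = 273 lb ÷ 2.2 lb/kg = 124.0909 kg
Dose = 0.44 mcg/kg/min × 124.0909 kg = 54.6 mcg/min
54.6 mcg/min × 60 min/hr = 3276 mcg/hr
Concentration = 2 mg ÷ 114 mL = 0.01754386 mg/mL = 17.54386 mcg/mL
Rate = 3276 mcg/hr ÷ 17.54386 mcg/mL = 186.732 mL/hr

186.7 mL/hr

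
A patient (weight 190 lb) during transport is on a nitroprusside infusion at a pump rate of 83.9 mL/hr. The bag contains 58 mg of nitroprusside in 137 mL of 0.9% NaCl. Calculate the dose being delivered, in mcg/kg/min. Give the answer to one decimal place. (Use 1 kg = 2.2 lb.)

Weight = 190 lb ÷ 2.2 lb/kg = 86.36364 kg
Concentration = 58 mg ÷ 137 mL = 0.4233577 mg/mL = 423.3577 mcg/mL
Drug rate = 83.9 mL/hr × 423.3577 mcg/mL = 35519.71 mcg/hr
35519.71 mcg/hr ÷ 60 min/hr = 591.9951 mcg/min
591.9951 mcg/min ÷ 86.36364 kg = 6.85468 mcg/kg/min

6.9 mcg/kg/min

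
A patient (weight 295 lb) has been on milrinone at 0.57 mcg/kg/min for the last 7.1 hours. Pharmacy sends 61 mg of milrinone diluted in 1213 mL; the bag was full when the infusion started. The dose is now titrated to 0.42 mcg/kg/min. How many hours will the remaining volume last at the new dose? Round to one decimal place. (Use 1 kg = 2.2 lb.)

8.4 hours

Initial rate:
Weight = 295 lb ÷ 2.2 lb/kg = 134.0909 kg
Dose = 0.57 mcg/kg/min × 134.0909 kg = 76.43182 mcg/min
76.43182 mcg/min × 60 min/hr = 4585.909 mcg/hr
Concentration = 61 mg ÷ 1213 mL = 0.05028854 mg/mL = 50.28854 mcg/mL
Rate = 4585.909 mcg/hr ÷ 50.28854 mcg/mL = 91.19193 mL/hr
Volume infused so far = 91.19193 mL/hr × 7.1 hr = 647.4627 mL
Volume remaining = 1213 − 647.4627 = 565.5373 mL
New rate:
Dose = 0.42 mcg/kg/min × 134.0909 kg = 56.31818 mcg/min
56.31818 mcg/min × 60 min/hr = 3379.091 mcg/hr
Rate = 3379.091 mcg/hr ÷ 50.28854 mcg/mL = 67.19405 mL/hr
Time remaining = 565.5373 mL ÷ 67.19405 mL/hr = 8.416478 hr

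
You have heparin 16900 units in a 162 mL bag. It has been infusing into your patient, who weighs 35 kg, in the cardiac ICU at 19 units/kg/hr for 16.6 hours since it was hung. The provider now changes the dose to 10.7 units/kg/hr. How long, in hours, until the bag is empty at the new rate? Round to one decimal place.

Initial rate:
Dose = 19 units/kg/hr × 35 kg = 665 units/hr
Concentration = 16900 units ÷ 162 mL = 104.321 units/mL
Rate = 665 units/hr ÷ 104.321 units/mL = 6.374556 mL/hr
Volume infused so far = 6.374556 mL/hr × 16.6 hr = 105.8176 mL
Volume remaining = 162 − 105.8176 = 56.18237 mL
New rate:
Dose = 10.7 units/kg/hr × 35 kg = 374.5 units/hr
Rate = 374.5 units/hr ÷ 104.321 units/mL = 3.589882 mL/hr
Time remaining = 56.18237 mL ÷ 3.589882 mL/hr = 15.6502 hr

15.7 hours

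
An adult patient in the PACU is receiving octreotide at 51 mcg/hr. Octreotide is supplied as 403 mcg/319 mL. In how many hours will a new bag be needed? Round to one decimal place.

Concentration = 403 mcg ÷ 319 mL = 1.263323 mcg/mL
Rate = 51 mcg/hr ÷ 1.263323 mcg/mL = 40.36973 mL/hr
Duration = 319 mL ÷ 40.36973 mL/hr = 7.901961 hr

7.9 hours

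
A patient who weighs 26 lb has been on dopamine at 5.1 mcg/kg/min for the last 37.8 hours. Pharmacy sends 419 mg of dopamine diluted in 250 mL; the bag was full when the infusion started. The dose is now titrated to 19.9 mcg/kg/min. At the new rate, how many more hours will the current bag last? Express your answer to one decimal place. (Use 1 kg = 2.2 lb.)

20.0 hours

Initial rate:
Weight = 26 lb ÷ 2.2 lb/kg = 11.81818 kg
Dose = 5.1 mcg/kg/min × 11.81818 kg = 60.27273 mcg/min
60.27273 mcg/min × 60 min/hr = 3616.364 mcg/hr
Concentration = 419 mg ÷ 250 mL = 1.676 mg/mL = 1676 mcg/mL
Rate = 3616.364 mcg/hr ÷ 1676 mcg/mL = 2.157735 mL/hr
Volume infused so far = 2.157735 mL/hr × 37.8 hr = 81.56238 mL
Volume remaining = 250 − 81.56238 = 168.4376 mL
New rate:
Dose = 19.9 mcg/kg/min × 11.81818 kg = 235.1818 mcg/min
235.1818 mcg/min × 60 min/hr = 14110.91 mcg/hr
Rate = 14110.91 mcg/hr ÷ 1676 mcg/mL = 8.419397 mL/hr
Time remaining = 168.4376 mL ÷ 8.419397 mL/hr = 20.0059 hr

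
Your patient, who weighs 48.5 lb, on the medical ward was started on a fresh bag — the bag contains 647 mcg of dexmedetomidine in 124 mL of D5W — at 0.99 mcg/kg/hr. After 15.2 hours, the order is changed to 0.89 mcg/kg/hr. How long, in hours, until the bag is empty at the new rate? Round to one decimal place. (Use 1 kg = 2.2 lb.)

16.1 hours

Initial rate:
Weight = 48.5 lb ÷ 2.2 lb/kg = 22.04545 kg
Dose = 0.99 mcg/kg/hr × 22.04545 kg = 21.825 mcg/hr
Concentration = 647 mcg ÷ 124 mL = 5.217742 mcg/mL
Rate = 21.825 mcg/hr ÷ 5.217742 mcg/mL = 4.182844 mL/hr
Volume infused so far = 4.182844 mL/hr × 15.2 hr = 63.57923 mL
Volume remaining = 124 − 63.57923 = 60.42077 mL
New rate:
Dose = 0.89 mcg/kg/hr × 22.04545 kg = 19.62045 mcg/hr
Rate = 19.62045 mcg/hr ÷ 5.217742 mcg/mL = 3.760334 mL/hr
Time remaining = 60.42077 mL ÷ 3.760334 mL/hr = 16.06793 hr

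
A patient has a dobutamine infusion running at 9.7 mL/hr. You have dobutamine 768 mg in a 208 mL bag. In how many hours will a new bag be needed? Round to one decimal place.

21.4 hours

Duration = 208 mL ÷ 9.7 mL/hr = 21.4433 hr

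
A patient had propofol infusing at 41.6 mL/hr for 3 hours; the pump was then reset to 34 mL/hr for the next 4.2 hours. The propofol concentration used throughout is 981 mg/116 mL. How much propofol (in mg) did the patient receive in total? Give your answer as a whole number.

Concentration = 981 mg ÷ 116 mL = 8.456897 mg/mL
Stage 1: 41.6 mL/hr × 3 hr = 124.8 mL → 124.8 mL × 8.456897 mg/mL = 1055.421 mg
Stage 2: 34 mL/hr × 4.2 hr = 142.8 mL → 142.8 mL × 8.456897 mg/mL = 1207.645 mg
Total = 1055.421 + 1207.645 = 2263.066 mg

2263 mg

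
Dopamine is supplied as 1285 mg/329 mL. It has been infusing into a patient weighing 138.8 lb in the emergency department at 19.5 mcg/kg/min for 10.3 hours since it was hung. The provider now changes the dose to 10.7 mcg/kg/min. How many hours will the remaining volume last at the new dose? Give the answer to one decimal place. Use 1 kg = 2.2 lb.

13.0 hours

Initial rate:
Weight = 138.8 lb ÷ 2.2 lb/kg = 63.09091 kg
Dose = 19.5 mcg/kg/min × 63.09091 kg = 1230.273 mcg/min
1230.273 mcg/min × 60 min/hr = 73816.36 mcg/hr
Concentration = 1285 mg ÷ 329 mL = 3.905775 mg/mL = 3905.775 mcg/mL
Rate = 73816.36 mcg/hr ÷ 3905.775 mcg/mL = 18.89929 mL/hr
Volume infused so far = 18.89929 mL/hr × 10.3 hr = 194.6627 mL
Volume remaining = 329 − 194.6627 = 134.3373 mL
New rate:
Dose = 10.7 mcg/kg/min × 63.09091 kg = 675.0727 mcg/min
675.0727 mcg/min × 60 min/hr = 40504.36 mcg/hr
Rate = 40504.36 mcg/hr ÷ 3905.775 mcg/mL = 10.37038 mL/hr
Time remaining = 134.3373 mL ÷ 10.37038 mL/hr = 12.95395 hr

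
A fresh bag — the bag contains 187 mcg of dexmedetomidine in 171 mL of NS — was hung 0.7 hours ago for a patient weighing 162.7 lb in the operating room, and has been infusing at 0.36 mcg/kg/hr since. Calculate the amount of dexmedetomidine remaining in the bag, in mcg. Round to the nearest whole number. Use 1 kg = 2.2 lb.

168 mcg

Weight = 162.7 lb ÷ 2.2 lb/kg = 73.95455 kg
Dose = 0.36 mcg/kg/hr × 73.95455 kg = 26.62364 mcg/hr
Concentration = 187 mcg ÷ 171 mL = 1.093567 mcg/mL
Rate = 26.62364 mcg/hr ÷ 1.093567 mcg/mL = 24.34568 mL/hr
Volume infused = 24.34568 mL/hr × 0.7 hr = 17.04197 mL
Volume remaining = 171 − 17.04197 = 153.958 mL
Drug remaining = 153.958 mL × 1.093567 mcg/mL = 168.3635 mcg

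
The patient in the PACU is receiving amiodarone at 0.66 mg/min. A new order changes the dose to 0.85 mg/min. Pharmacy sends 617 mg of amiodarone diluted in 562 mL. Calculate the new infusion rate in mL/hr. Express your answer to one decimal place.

46.5 mL/hr

0.85 mg/min × 60 min/hr = 51 mg/hr
Concentration = 617 mg ÷ 562 mL = 1.097865 mg/mL
Rate = 51 mg/hr ÷ 1.097865 mg/mL = 46.45381 mL/hr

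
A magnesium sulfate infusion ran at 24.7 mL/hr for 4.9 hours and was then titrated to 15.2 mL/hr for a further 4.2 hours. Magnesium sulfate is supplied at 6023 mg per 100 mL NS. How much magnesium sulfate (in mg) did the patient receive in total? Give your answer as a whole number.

Concentration = 6023 mg ÷ 100 mL = 60.23 mg/mL
Stage 1: 24.7 mL/hr × 4.9 hr = 121.03 mL → 121.03 mL × 60.23 mg/mL = 7289.637 mg
Stage 2: 15.2 mL/hr × 4.2 hr = 63.84 mL → 63.84 mL × 60.23 mg/mL = 3845.083 mg
Total = 7289.637 + 3845.083 = 11134.72 mg

11135 mg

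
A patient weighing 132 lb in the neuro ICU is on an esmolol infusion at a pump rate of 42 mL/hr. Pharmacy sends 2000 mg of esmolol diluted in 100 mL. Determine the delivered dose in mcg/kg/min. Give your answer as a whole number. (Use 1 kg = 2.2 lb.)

Weight = 132 lb ÷ 2.2 lb/kg = 60 kg
Concentration = 2000 mg ÷ 100 mL = 20 mg/mL = 20000 mcg/mL
Drug rate = 42 mL/hr × 20000 mcg/mL = 840000 mcg/hr
840000 mcg/hr ÷ 60 min/hr = 14000 mcg/min
14000 mcg/min ÷ 60 kg = 233.3333 mcg/kg/min

233 mcg/kg/min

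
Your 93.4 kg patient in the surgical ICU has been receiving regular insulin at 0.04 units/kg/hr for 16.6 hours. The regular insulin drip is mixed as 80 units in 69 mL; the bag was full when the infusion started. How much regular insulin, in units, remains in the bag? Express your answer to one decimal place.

Dose = 0.04 units/kg/hr × 93.4 kg = 3.736 units/hr
Concentration = 80 units ÷ 69 mL = 1.15942 units/mL
Rate = 3.736 units/hr ÷ 1.15942 units/mL = 3.2223 mL/hr
Volume infused = 3.2223 mL/hr × 16.6 hr = 53.49018 mL
Volume remaining = 69 − 53.49018 = 15.50982 mL
Drug remaining = 15.50982 mL × 1.15942 units/mL = 17.9824 units

18.0 units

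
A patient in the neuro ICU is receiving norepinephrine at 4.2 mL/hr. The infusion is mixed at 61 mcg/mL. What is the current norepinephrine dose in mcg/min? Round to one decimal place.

4.3 mcg/min

Drug rate = 4.2 mL/hr × 61 mcg/mL = 256.2 mcg/hr
256.2 mcg/hr ÷ 60 min/hr = 4.27 mcg/min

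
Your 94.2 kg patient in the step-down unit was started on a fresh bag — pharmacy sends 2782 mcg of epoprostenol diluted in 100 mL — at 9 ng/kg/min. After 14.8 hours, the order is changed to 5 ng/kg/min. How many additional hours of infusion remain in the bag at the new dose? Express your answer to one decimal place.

71.8 hours

Initial rate:
Dose = 9 ng/kg/min × 94.2 kg = 847.8 ng/min
847.8 ng/min × 60 min/hr = 50868 ng/hr
Concentration = 2782 mcg ÷ 100 mL = 27.82 mcg/mL = 27820 ng/mL
Rate = 50868 ng/hr ÷ 27820 ng/mL = 1.828469 mL/hr
Volume infused so far = 1.828469 mL/hr × 14.8 hr = 27.06134 mL
Volume remaining = 100 − 27.06134 = 72.93866 mL
New rate:
Dose = 5 ng/kg/min × 94.2 kg = 471 ng/min
471 ng/min × 60 min/hr = 28260 ng/hr
Rate = 28260 ng/hr ÷ 27820 ng/mL = 1.015816 mL/hr
Time remaining = 72.93866 mL ÷ 1.015816 mL/hr = 71.80303 hr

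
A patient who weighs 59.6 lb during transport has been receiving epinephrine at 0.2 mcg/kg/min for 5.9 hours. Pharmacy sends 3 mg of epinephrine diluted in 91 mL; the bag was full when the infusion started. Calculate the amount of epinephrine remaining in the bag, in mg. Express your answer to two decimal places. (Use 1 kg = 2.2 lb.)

1.08 mg

Weight = 59.6 lb ÷ 2.2 lb/kg = 27.09091 kg
Dose = 0.2 mcg/kg/min × 27.09091 kg = 5.418182 mcg/min
5.418182 mcg/min × 60 min/hr = 325.0909 mcg/hr
Concentration = 3 mg ÷ 91 mL = 0.03296703 mg/mL = 32.96703 mcg/mL
Rate = 325.0909 mcg/hr ÷ 32.96703 mcg/mL = 9.861091 mL/hr
Volume infused = 9.861091 mL/hr × 5.9 hr = 58.18044 mL
Volume remaining = 91 − 58.18044 = 32.81956 mL
Drug remaining = 32.81956 mL × 32.96703 mcg/mL = 1081.964 mcg = 1.081964 mg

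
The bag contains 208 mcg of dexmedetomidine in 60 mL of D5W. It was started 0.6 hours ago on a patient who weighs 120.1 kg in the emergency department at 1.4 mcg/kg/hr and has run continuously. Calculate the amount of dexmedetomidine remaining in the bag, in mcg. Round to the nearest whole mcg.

Dose = 1.4 mcg/kg/hr × 120.1 kg = 168.14 mcg/hr
Concentration = 208 mcg ÷ 60 mL = 3.466667 mcg/mL
Rate = 168.14 mcg/hr ÷ 3.466667 mcg/mL = 48.50192 mL/hr
Volume infused = 48.50192 mL/hr × 0.6 hr = 29.10115 mL
Volume remaining = 60 − 29.10115 = 30.89885 mL
Drug remaining = 30.89885 mL × 3.466667 mcg/mL = 107.116 mcg

107 mcg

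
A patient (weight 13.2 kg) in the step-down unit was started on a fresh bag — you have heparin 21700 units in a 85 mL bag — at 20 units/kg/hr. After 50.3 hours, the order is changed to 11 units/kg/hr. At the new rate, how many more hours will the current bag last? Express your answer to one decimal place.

Initial rate:
Dose = 20 units/kg/hr × 13.2 kg = 264 units/hr
Concentration = 21700 units ÷ 85 mL = 255.2941 units/mL
Rate = 264 units/hr ÷ 255.2941 units/mL = 1.034101 mL/hr
Volume infused so far = 1.034101 mL/hr × 50.3 hr = 52.0153 mL
Volume remaining = 85 − 52.0153 = 32.9847 mL
New rate:
Dose = 11 units/kg/hr × 13.2 kg = 145.2 units/hr
Rate = 145.2 units/hr ÷ 255.2941 units/mL = 0.5687558 mL/hr
Time remaining = 32.9847 mL ÷ 0.5687558 mL/hr = 57.99449 hr

58.0 hours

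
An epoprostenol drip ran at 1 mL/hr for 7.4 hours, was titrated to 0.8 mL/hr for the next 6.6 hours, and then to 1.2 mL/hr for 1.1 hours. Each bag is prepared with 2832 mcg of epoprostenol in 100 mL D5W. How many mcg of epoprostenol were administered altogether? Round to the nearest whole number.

Concentration = 2832 mcg ÷ 100 mL = 28.32 mcg/mL
Stage 1: 1 mL/hr × 7.4 hr = 7.4 mL → 7.4 mL × 28.32 mcg/mL = 209.568 mcg
Stage 2: 0.8 mL/hr × 6.6 hr = 5.28 mL → 5.28 mL × 28.32 mcg/mL = 149.5296 mcg
Stage 3: 1.2 mL/hr × 1.1 hr = 1.32 mL → 1.32 mL × 28.32 mcg/mL = 37.3824 mcg
Total = 209.568 + 149.5296 + 37.3824 = 396.48 mcg

396 mcg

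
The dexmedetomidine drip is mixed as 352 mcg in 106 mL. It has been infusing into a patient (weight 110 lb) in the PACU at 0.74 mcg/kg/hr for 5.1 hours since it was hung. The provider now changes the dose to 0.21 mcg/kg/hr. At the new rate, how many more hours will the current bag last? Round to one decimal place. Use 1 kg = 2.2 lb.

15.6 hours

Initial rate:
Weight = 110 lb ÷ 2.2 lb/kg = 50 kg
Dose = 0.74 mcg/kg/hr × 50 kg = 37 mcg/hr
Concentration = 352 mcg ÷ 106 mL = 3.320755 mcg/mL
Rate = 37 mcg/hr ÷ 3.320755 mcg/mL = 11.14205 mL/hr
Volume infused so far = 11.14205 mL/hr × 5.1 hr = 56.82443 mL
Volume remaining = 106 − 56.82443 = 49.17557 mL
New rate:
Dose = 0.21 mcg/kg/hr × 50 kg = 10.5 mcg/hr
Rate = 10.5 mcg/hr ÷ 3.320755 mcg/mL = 3.161932 mL/hr
Time remaining = 49.17557 mL ÷ 3.161932 mL/hr = 15.55238 hr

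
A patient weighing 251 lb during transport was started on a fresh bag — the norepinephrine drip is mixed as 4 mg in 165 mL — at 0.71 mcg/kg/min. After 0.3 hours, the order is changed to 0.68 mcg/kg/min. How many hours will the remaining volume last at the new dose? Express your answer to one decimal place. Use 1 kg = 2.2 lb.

0.5 hours

Initial rate:
Weight = 251 lb ÷ 2.2 lb/kg = 114.0909 kg
Dose = 0.71 mcg/kg/min × 114.0909 kg = 81.00455 mcg/min
81.00455 mcg/min × 60 min/hr = 4860.273 mcg/hr
Concentration = 4 mg ÷ 165 mL = 0.02424242 mg/mL = 24.24242 mcg/mL
Rate = 4860.273 mcg/hr ÷ 24.24242 mcg/mL = 200.4862 mL/hr
Volume infused so far = 200.4862 mL/hr × 0.3 hr = 60.14587 mL
Volume remaining = 165 − 60.14587 = 104.8541 mL
New rate:
Dose = 0.68 mcg/kg/min × 114.0909 kg = 77.58182 mcg/min
77.58182 mcg/min × 60 min/hr = 4654.909 mcg/hr
Rate = 4654.909 mcg/hr ÷ 24.24242 mcg/mL = 192.015 mL/hr
Time remaining = 104.8541 mL ÷ 192.015 mL/hr = 0.5460726 hr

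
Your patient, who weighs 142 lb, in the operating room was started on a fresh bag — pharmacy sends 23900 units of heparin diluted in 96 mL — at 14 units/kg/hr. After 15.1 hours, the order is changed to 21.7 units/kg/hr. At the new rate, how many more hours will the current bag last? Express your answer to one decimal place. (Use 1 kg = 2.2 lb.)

7.3 hours

Initial rate:
Weight = 142 lb ÷ 2.2 lb/kg = 64.54545 kg
Dose = 14 units/kg/hr × 64.54545 kg = 903.6364 units/hr
Concentration = 23900 units ÷ 96 mL = 248.9583 units/mL
Rate = 903.6364 units/hr ÷ 248.9583 units/mL = 3.629669 mL/hr
Volume infused so far = 3.629669 mL/hr × 15.1 hr = 54.808 mL
Volume remaining = 96 − 54.808 = 41.192 mL
New rate:
Dose = 21.7 units/kg/hr × 64.54545 kg = 1400.636 units/hr
Rate = 1400.636 units/hr ÷ 248.9583 units/mL = 5.625987 mL/hr
Time remaining = 41.192 mL ÷ 5.625987 mL/hr = 7.321737 hr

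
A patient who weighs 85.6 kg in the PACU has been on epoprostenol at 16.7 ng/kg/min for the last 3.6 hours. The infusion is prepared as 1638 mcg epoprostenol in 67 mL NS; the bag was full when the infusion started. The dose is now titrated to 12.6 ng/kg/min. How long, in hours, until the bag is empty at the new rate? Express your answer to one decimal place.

20.5 hours

Initial rate:
Dose = 16.7 ng/kg/min × 85.6 kg = 1429.52 ng/min
1429.52 ng/min × 60 min/hr = 85771.2 ng/hr
Concentration = 1638 mcg ÷ 67 mL = 24.44776 mcg/mL = 24447.76 ng/mL
Rate = 85771.2 ng/hr ÷ 24447.76 ng/mL = 3.508346 mL/hr
Volume infused so far = 3.508346 mL/hr × 3.6 hr = 12.63004 mL
Volume remaining = 67 − 12.63004 = 54.36996 mL
New rate:
Dose = 12.6 ng/kg/min × 85.6 kg = 1078.56 ng/min
1078.56 ng/min × 60 min/hr = 64713.6 ng/hr
Rate = 64713.6 ng/hr ÷ 24447.76 ng/mL = 2.647015 mL/hr
Time remaining = 54.36996 mL ÷ 2.647015 mL/hr = 20.5401 hr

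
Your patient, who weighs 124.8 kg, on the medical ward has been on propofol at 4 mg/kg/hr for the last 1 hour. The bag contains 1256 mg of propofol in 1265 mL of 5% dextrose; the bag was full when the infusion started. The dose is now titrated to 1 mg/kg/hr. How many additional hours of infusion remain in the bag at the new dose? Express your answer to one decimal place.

Initial rate:
Dose = 4 mg/kg/hr × 124.8 kg = 499.2 mg/hr
Concentration = 1256 mg ÷ 1265 mL = 0.9928854 mg/mL
Rate = 499.2 mg/hr ÷ 0.9928854 mg/mL = 502.7771 mL/hr
Volume infused so far = 502.7771 mL/hr × 1 hr = 502.7771 mL
Volume remaining = 1265 − 502.7771 = 762.2229 mL
New rate:
Dose = 1 mg/kg/hr × 124.8 kg = 124.8 mg/hr
Rate = 124.8 mg/hr ÷ 0.9928854 mg/mL = 125.6943 mL/hr
Time remaining = 762.2229 mL ÷ 125.6943 mL/hr = 6.064103 hr

6.1 hours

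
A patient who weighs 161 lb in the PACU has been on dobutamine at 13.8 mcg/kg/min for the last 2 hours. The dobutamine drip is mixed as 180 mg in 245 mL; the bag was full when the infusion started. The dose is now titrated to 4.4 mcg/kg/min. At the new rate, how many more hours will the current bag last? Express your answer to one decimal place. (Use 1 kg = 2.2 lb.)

3.0 hours

Initial rate:
Weight = 161 lb ÷ 2.2 lb/kg = 73.18182 kg
Dose = 13.8 mcg/kg/min × 73.18182 kg = 1009.909 mcg/min
1009.909 mcg/min × 60 min/hr = 60594.55 mcg/hr
Concentration = 180 mg ÷ 245 mL = 0.7346939 mg/mL = 734.6939 mcg/mL
Rate = 60594.55 mcg/hr ÷ 734.6939 mcg/mL = 82.47591 mL/hr
Volume infused so far = 82.47591 mL/hr × 2 hr = 164.9518 mL
Volume remaining = 245 − 164.9518 = 80.04818 mL
New rate:
Dose = 4.4 mcg/kg/min × 73.18182 kg = 322 mcg/min
322 mcg/min × 60 min/hr = 19320 mcg/hr
Rate = 19320 mcg/hr ÷ 734.6939 mcg/mL = 26.29667 mL/hr
Time remaining = 80.04818 mL ÷ 26.29667 mL/hr = 3.044043 hr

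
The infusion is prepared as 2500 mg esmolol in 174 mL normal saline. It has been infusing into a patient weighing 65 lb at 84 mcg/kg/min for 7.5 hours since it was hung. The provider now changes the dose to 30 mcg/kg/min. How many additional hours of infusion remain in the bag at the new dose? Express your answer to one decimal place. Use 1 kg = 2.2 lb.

26.0 hours

Initial rate:
Weight = 65 lb ÷ 2.2 lb/kg = 29.54545 kg
Dose = 84 mcg/kg/min × 29.54545 kg = 2481.818 mcg/min
2481.818 mcg/min × 60 min/hr = 148909.1 mcg/hr
Concentration = 2500 mg ÷ 174 mL = 14.36782 mg/mL = 14367.82 mcg/mL
Rate = 148909.1 mcg/hr ÷ 14367.82 mcg/mL = 10.36407 mL/hr
Volume infused so far = 10.36407 mL/hr × 7.5 hr = 77.73055 mL
Volume remaining = 174 − 77.73055 = 96.26945 mL
New rate:
Dose = 30 mcg/kg/min × 29.54545 kg = 886.3636 mcg/min
886.3636 mcg/min × 60 min/hr = 53181.82 mcg/hr
Rate = 53181.82 mcg/hr ÷ 14367.82 mcg/mL = 3.701455 mL/hr
Time remaining = 96.26945 mL ÷ 3.701455 mL/hr = 26.00855 hr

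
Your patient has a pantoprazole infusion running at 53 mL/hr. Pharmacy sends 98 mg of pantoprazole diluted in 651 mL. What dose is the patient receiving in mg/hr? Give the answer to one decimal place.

Concentration = 98 mg ÷ 651 mL = 0.1505376 mg/mL
Drug rate = 53 mL/hr × 0.1505376 mg/mL = 7.978495 mg/hr

8.0 mg/hr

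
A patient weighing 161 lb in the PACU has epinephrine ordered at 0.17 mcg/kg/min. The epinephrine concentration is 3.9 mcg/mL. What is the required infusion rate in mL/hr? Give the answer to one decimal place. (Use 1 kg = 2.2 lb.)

Weight = 161 lb ÷ 2.2 lb/kg = 73.18182 kg
Dose = 0.17 mcg/kg/min × 73.18182 kg = 12.44091 mcg/min
12.44091 mcg/min × 60 min/hr = 746.4545 mcg/hr
Rate = 746.4545 mcg/hr ÷ 3.9 mcg/mL = 191.3986 mL/hr

191.4 mL/hr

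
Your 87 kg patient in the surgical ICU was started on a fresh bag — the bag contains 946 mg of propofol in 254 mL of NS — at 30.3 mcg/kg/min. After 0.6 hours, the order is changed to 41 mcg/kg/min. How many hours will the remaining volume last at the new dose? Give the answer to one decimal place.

Initial rate:
Dose = 30.3 mcg/kg/min × 87 kg = 2636.1 mcg/min
2636.1 mcg/min × 60 min/hr = 158166 mcg/hr
Concentration = 946 mg ÷ 254 mL = 3.724409 mg/mL = 3724.409 mcg/mL
Rate = 158166 mcg/hr ÷ 3724.409 mcg/mL = 42.4674 mL/hr
Volume infused so far = 42.4674 mL/hr × 0.6 hr = 25.48044 mL
Volume remaining = 254 − 25.48044 = 228.5196 mL
New rate:
Dose = 41 mcg/kg/min × 87 kg = 3567 mcg/min
3567 mcg/min × 60 min/hr = 214020 mcg/hr
Rate = 214020 mcg/hr ÷ 3724.409 mcg/mL = 57.46414 mL/hr
Time remaining = 228.5196 mL ÷ 57.46414 mL/hr = 3.976733 hr

4.0 hours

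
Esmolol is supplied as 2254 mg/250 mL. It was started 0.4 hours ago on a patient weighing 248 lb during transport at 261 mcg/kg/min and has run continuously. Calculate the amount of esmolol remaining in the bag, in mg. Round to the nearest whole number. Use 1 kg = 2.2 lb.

Weight = 248 lb ÷ 2.2 lb/kg = 112.7273 kg
Dose = 261 mcg/kg/min × 112.7273 kg = 29421.82 mcg/min
29421.82 mcg/min × 60 min/hr = 1765309 mcg/hr
Concentration = 2254 mg ÷ 250 mL = 9.016 mg/mL = 9016 mcg/mL
Rate = 1765309 mcg/hr ÷ 9016 mcg/mL = 195.7974 mL/hr
Volume infused = 195.7974 mL/hr × 0.4 hr = 78.31895 mL
Volume remaining = 250 − 78.31895 = 171.6811 mL
Drug remaining = 171.6811 mL × 9016 mcg/mL = 1547876 mcg = 1547.876 mg

1548 mg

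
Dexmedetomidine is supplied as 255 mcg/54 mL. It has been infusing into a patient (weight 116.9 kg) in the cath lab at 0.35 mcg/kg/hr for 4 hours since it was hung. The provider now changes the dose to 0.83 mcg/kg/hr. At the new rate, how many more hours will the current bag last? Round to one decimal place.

Initial rate:
Dose = 0.35 mcg/kg/hr × 116.9 kg = 40.915 mcg/hr
Concentration = 255 mcg ÷ 54 mL = 4.722222 mcg/mL
Rate = 40.915 mcg/hr ÷ 4.722222 mcg/mL = 8.664353 mL/hr
Volume infused so far = 8.664353 mL/hr × 4 hr = 34.65741 mL
Volume remaining = 54 − 34.65741 = 19.34259 mL
New rate:
Dose = 0.83 mcg/kg/hr × 116.9 kg = 97.027 mcg/hr
Rate = 97.027 mcg/hr ÷ 4.722222 mcg/mL = 20.54689 mL/hr
Time remaining = 19.34259 mL ÷ 20.54689 mL/hr = 0.9413874 hr

0.9 hours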